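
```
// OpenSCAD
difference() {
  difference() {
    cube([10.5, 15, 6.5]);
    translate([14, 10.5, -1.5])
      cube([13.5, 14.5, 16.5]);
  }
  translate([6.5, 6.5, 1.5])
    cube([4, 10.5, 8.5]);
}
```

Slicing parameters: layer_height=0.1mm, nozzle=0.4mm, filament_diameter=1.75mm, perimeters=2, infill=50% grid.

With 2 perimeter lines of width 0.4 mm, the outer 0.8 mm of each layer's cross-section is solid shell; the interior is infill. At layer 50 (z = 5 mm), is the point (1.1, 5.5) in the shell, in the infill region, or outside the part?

infill

At z = 5 mm: the cube is present — its section is the full 10.5×15 rectangle; the cube at (14, 10.5) is present — its section is the full 13.5×14.5 rectangle; After the difference (first − rest): starting from the 10.5×15 cube, the 13.5×14.5 cube at (14, 10.5) misses the remaining region (no effect) — 1 connected region; the cube at (6.5, 6.5) (footprint 4×10.5) is included at this height; Taking the first minus the rest: starting from the result so far, the 4×10.5 cube at (6.5, 6.5) partially overlaps it — only the 34.00 mm² overlap (of its 42.00 mm²) is removed, clipping the outline — 1 connected region. Overall, the cross-section is a single solid region. The nearest boundary edge runs (0.00, 0.00)→(0.00, 15.00); distance from the point to it = 1.10 mm. The point is inside the cross-section and 1.10 mm from the nearest boundary — more than the 0.8 mm shell width (2 × 0.4), so it's in the infill interior.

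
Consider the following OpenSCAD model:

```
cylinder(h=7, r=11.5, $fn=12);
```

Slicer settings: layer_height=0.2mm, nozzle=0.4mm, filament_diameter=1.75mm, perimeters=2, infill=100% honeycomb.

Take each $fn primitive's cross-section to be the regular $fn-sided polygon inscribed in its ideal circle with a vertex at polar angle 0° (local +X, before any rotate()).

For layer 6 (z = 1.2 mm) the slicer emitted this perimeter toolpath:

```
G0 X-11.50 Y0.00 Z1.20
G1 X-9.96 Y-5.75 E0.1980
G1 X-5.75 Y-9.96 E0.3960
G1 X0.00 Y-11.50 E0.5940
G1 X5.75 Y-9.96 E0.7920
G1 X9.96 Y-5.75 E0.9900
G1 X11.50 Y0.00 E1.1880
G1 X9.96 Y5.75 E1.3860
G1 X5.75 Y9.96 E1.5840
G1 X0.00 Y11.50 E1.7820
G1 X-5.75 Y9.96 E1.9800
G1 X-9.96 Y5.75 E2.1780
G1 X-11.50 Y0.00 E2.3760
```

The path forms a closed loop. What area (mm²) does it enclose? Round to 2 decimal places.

396.78 mm²

Apply the shoelace formula to the sequence of (X, Y) vertices; enclosed area = 396.78 mm².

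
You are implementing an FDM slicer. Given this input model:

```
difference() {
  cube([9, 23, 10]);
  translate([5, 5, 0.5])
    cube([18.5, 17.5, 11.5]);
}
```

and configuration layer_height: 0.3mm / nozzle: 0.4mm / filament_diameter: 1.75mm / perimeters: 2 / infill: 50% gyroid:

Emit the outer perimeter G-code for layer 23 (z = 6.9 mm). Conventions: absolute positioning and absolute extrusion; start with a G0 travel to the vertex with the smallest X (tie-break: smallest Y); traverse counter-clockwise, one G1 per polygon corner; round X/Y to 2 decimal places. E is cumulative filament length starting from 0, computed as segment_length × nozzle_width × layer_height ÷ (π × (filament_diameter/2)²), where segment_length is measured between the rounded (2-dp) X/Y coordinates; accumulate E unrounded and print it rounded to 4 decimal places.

At z = 6.9 mm: the cube (footprint 9×23) is included at this height; the 18.5×17.5 cube at (5, 5) contributes its full rectangle; Subtracting the remaining from the first: starting from the 9×23 cube, the 18.5×17.5 cube at (5, 5) partially overlaps it — only the 70.00 mm² overlap (of its 323.75 mm²) is removed, clipping the outline — 1 connected region. The outline is a single polygon with 8 vertices. Extrusion per mm of travel: 0.4 × 0.3 / (π × 0.875²) = 0.049890. Accumulating E over each segment gives final E = 3.5921.

G0 X0.00 Y0.00 Z6.90
G1 X9.00 Y0.00 E0.4490
G1 X9.00 Y5.00 E0.6985
G1 X5.00 Y5.00 E0.8980
G1 X5.00 Y22.50 E1.7711
G1 X9.00 Y22.50 E1.9707
G1 X9.00 Y23.00 E1.9956
G1 X0.00 Y23.00 E2.4446
G1 X0.00 Y0.00 E3.5921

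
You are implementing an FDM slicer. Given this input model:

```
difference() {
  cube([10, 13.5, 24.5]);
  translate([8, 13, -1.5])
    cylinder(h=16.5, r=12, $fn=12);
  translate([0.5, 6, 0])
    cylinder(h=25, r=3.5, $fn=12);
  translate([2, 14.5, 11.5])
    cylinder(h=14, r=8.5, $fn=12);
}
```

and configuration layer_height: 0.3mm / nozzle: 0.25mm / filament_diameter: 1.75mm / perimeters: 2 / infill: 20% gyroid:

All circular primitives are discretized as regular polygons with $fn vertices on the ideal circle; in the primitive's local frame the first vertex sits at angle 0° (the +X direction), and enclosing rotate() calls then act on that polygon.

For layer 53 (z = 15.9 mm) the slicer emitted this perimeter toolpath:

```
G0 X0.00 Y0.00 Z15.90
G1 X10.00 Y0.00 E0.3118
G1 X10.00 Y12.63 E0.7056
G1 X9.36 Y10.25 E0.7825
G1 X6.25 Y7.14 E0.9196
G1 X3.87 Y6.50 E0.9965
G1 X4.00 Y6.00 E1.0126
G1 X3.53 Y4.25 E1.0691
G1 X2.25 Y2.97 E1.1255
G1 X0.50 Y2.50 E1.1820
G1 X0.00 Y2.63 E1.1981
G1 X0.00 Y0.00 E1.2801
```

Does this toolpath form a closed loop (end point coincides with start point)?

Start point (G0): (0.00, 0.00). End point (last G1): the path returns to the start — closed.

yes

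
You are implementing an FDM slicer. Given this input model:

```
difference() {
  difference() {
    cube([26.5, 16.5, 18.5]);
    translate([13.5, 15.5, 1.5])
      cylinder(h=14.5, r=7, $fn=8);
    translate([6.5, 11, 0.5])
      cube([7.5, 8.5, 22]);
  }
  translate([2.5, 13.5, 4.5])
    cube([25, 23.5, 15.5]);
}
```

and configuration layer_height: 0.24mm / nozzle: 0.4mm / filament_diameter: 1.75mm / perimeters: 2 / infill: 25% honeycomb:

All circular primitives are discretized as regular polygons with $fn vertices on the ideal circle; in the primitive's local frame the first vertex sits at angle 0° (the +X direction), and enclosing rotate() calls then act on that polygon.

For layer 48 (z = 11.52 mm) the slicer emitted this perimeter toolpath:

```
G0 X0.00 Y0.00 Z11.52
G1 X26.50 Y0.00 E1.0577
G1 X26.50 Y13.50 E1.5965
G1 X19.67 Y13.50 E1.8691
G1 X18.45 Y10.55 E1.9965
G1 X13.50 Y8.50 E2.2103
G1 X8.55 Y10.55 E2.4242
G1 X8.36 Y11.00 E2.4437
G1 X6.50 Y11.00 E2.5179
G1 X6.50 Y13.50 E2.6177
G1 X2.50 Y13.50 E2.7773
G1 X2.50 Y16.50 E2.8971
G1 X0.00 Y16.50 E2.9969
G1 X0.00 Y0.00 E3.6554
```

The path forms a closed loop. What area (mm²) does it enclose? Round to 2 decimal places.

Apply the shoelace formula to the sequence of (X, Y) vertices; enclosed area = 318.93 mm².

318.93 mm²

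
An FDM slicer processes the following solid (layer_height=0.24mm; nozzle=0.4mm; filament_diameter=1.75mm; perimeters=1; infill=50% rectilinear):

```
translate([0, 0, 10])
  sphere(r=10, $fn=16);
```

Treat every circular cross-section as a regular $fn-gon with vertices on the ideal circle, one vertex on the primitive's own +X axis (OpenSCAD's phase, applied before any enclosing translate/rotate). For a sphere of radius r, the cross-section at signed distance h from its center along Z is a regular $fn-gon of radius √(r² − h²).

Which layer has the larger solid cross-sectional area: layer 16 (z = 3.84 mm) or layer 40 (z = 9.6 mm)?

layer 40 (z = 9.6 mm)

Layer 16 (z = 3.84): the r=10 sphere contributes a regular 16-gon of circumradius √(10²−6.16²) = 7.877 (area = (16/2)·7.877²·sin(360°/16) = 189.98 mm²). So its area = 189.98 mm². Layer 40 (z = 9.6): the sphere: section is a regular 16-gon, circumradius = √(r²−h²) = √(10²−0.4²) = 9.992 (area = (16/2)·9.992²·sin(360°/16) = 305.66 mm²). So its area = 305.66 mm². Layer 40 is larger (305.66 vs 189.98 mm²).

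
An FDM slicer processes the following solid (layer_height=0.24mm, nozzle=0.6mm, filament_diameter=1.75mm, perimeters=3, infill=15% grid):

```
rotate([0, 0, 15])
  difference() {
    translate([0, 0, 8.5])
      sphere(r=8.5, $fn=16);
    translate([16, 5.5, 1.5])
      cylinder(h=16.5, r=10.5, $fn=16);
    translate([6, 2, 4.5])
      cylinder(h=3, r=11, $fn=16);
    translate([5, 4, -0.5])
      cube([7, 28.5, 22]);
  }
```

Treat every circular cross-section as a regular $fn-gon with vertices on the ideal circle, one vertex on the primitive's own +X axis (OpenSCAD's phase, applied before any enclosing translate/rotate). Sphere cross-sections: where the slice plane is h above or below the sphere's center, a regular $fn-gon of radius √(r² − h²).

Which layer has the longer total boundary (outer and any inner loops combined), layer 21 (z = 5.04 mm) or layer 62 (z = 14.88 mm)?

Layer 21 (z = 5.04): the r=8.5 sphere slices to a regular 16-gon of circumradius 7.764 (√(r²−h²) with h=3.46 from center) (perimeter = 2·16·7.764·sin(180°/16) = 48.47 mm); the r=10.5 cylinder at (16, 5.5) gives a regular 16-gon of circumradius 10.5 (constant along its height) (perimeter = 2·16·10.500·sin(180°/16) = 65.55 mm); the r=11 cylinder at (6, 2) contributes a regular 16-gon of circumradius 11 (perimeter = 2·16·11.000·sin(180°/16) = 68.67 mm); the 7×28.5 cube at (5, 4) contributes its full rectangle (perimeter 71.00 mm); Taking the first minus the rest: starting from the r=8.5 sphere, the r=10.5 cylinder at (16, 5.5) partially overlaps it — only the 4.55 mm² overlap (of its 337.53 mm²) is removed, clipping the outline; the r=11 cylinder at (6, 2) partially overlaps it — only the 141.98 mm² overlap (of its 370.44 mm²) is removed, clipping the outline; the 7×28.5 cube at (5, 4) misses the remaining region (no effect) — boundary = 37.44 mm; (whole slice rotated 15° about Z — lengths, areas and connectivity unchanged). So its perimeter = 37.44 mm. Layer 62 (z = 14.88): the r=8.5 sphere slices to a regular 16-gon of circumradius 5.617 (√(r²−h²) with h=6.38 from center) (perimeter = 2·16·5.617·sin(180°/16) = 35.06 mm); the r=10.5 cylinder at (16, 5.5) contributes a regular 16-gon of circumradius 10.5 (perimeter = 2·16·10.500·sin(180°/16) = 65.55 mm); the cylinder at (6, 2) does not reach this height (z outside [4.5, 7.5]); the 7×28.5 cube at (5, 4) contributes its full rectangle (perimeter 71.00 mm); Taking the first minus the rest: starting from the r=8.5 sphere, the r=10.5 cylinder at (16, 5.5) misses the remaining region (no effect); the 7×28.5 cube at (5, 4) misses the remaining region (no effect) — boundary = 35.06 mm; (rotated 15° about Z; rotation is an isometry so areas/perimeters/island counts are preserved). So its perimeter = 35.06 mm. Layer 21 is larger (37.44 vs 35.06 mm).

layer 21 (z = 5.04 mm)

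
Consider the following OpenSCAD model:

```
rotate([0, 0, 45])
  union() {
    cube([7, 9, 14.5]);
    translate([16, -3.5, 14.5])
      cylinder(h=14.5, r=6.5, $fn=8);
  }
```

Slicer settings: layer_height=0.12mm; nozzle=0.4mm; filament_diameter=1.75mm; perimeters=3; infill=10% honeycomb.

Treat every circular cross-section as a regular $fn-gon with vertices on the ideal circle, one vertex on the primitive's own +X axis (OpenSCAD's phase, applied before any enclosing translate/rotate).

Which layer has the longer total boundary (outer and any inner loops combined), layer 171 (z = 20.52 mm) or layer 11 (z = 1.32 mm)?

Layer 171 (z = 20.52): the cube is not intersected at this z (z outside [0, 14.5]); the r=6.5 cylinder at (16, -3.5) contributes a regular 8-gon of circumradius 6.5 (perimeter = 2·8·6.500·sin(180°/8) = 39.80 mm); Merging all regions: only the r=6.5 cylinder at (16, -3.5) is present, so the union is just that shape — boundary = 39.80 mm; (whole slice rotated 45° about Z — lengths, areas and connectivity unchanged). So its perimeter = 39.80 mm. Layer 11 (z = 1.32): the 7×9 cube contributes its full rectangle (perimeter 32.00 mm); the cylinder at (16, -3.5) is not intersected at this z (z outside [14.5, 29]); Combining (union): only the 7×9 cube is present, so the union is just that shape — boundary = 32.00 mm; (rotated 45° about Z; rotation is an isometry so areas/perimeters/island counts are preserved). So its perimeter = 32.00 mm. Layer 171 is larger (39.80 vs 32.00 mm).

layer 171 (z = 20.52 mm)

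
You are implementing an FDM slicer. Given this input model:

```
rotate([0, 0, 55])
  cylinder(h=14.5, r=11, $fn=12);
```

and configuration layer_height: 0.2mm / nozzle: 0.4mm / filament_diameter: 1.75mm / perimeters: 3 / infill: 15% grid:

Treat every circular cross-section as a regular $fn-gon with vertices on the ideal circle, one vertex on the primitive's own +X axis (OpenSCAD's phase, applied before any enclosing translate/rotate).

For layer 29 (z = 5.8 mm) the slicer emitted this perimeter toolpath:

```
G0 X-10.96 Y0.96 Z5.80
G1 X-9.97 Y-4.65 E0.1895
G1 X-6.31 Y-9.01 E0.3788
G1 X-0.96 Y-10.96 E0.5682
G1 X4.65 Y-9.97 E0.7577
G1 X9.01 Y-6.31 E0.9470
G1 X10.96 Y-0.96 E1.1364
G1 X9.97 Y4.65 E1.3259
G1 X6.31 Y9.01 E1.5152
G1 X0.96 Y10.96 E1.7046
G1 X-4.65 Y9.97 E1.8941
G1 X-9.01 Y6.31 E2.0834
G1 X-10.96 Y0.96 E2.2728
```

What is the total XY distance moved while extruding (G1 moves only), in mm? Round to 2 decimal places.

68.33 mm

Sum the Euclidean lengths of each G1 segment: total = 68.33 mm.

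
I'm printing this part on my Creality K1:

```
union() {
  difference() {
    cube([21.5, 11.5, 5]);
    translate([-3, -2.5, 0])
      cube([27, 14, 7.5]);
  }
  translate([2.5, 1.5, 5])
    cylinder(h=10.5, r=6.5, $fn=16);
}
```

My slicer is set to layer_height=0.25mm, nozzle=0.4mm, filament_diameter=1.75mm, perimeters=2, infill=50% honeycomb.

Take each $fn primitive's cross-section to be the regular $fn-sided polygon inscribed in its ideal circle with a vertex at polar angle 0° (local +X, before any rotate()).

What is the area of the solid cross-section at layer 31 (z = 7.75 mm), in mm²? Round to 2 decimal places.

At z = 7.75 mm: the cube does not reach this height (z outside [0, 5]); the cube at (-3, -2.5) does not reach this height (z outside [0, 7.5]); Taking the first minus the rest: the first operand is absent here, so nothing remains; the r=6.5 cylinder at (2.5, 1.5) gives a regular 16-gon of circumradius 6.5 (constant along its height) (area = (16/2)·6.500²·sin(360°/16) = 129.35 mm²); Combining (union): only the r=6.5 cylinder at (2.5, 1.5) is present, so the union is just that shape — area = 129.35 mm². Overall, the cross-section is a single solid region. Net area = 129.35 mm².

129.35 mm²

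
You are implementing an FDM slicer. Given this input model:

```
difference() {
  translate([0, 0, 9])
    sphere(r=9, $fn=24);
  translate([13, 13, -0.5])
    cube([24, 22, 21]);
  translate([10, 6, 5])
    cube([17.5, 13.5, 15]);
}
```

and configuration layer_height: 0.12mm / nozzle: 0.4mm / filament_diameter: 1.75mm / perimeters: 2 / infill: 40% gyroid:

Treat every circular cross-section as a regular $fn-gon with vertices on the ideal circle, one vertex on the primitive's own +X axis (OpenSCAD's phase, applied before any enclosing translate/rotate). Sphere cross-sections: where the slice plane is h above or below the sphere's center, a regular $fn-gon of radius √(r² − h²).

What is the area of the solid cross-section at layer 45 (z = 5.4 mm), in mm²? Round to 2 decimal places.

211.32 mm²

At z = 5.4 mm: the r=9 sphere slices to a regular 24-gon of circumradius 8.249 (√(r²−h²) with h=3.6 from center) (area = (24/2)·8.249²·sin(360°/24) = 211.32 mm²); the cube at (13, 13) is present — its section is the full 24×22 rectangle (area 528.00 mm²); the cube at (10, 6) (footprint 17.5×13.5) is included at this height (area 236.25 mm²); After the difference (first − rest): starting from the r=9 sphere (211.32 mm²), the 24×22 cube at (13, 13) misses the remaining region (no effect); the 17.5×13.5 cube at (10, 6) misses the remaining region (no effect) — area = 211.32 mm². Overall, the cross-section is a single solid region. Net area = 211.32 mm².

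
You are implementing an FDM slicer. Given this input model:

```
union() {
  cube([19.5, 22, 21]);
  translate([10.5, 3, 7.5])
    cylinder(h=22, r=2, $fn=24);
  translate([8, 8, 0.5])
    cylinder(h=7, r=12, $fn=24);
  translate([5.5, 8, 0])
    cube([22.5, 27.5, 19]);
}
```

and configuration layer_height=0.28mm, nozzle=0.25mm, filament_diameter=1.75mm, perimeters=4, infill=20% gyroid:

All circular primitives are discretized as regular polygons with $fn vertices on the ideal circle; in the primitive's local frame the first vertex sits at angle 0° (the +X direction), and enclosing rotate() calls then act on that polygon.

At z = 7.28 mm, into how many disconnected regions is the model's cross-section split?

1

At z = 7.28 mm: the cube is present — its section is the full 19.5×22 rectangle; the cylinder at (10.5, 3) does not reach this height (z outside [7.5, 29.5]); the r=12 cylinder at (8, 8) gives a regular 24-gon of circumradius 12 (constant along its height); the cube at (5.5, 8) (footprint 22.5×27.5) is included at this height; Taking the union: the regions partially overlap (shared area 546.28 mm²), so overlapping operands fuse into one piece — 1 connected region. The result has 1 disconnected region.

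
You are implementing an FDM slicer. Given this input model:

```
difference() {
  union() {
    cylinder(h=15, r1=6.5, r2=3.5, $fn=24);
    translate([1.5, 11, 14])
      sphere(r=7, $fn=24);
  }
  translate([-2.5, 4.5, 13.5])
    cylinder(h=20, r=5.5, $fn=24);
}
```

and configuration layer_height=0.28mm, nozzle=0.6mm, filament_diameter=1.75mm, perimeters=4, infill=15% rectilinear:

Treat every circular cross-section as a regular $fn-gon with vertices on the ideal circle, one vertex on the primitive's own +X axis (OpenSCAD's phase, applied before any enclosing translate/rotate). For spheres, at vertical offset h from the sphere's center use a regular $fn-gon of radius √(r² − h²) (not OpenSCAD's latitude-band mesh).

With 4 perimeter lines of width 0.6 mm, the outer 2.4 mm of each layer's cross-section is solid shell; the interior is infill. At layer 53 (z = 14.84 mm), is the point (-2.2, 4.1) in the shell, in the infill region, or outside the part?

At z = 14.84 mm: the cone (r1=6.5→r2=3.5) has section circumradius 3.532 here — a regular 24-gon; the r=7 sphere at (1.5, 11) contributes a regular 24-gon of circumradius √(7²−0.84²) = 6.949; Combining (union): the 2 present regions are separate (no shared area or edge), so areas and boundary lengths simply add and each stays a separate island — 2 connected regions; the r=5.5 cylinder at (-2.5, 4.5) contributes a regular 24-gon of circumradius 5.5; After the difference (first − rest): starting from the result so far, the r=5.5 cylinder at (-2.5, 4.5) partially overlaps it — only the 50.73 mm² overlap (of its 93.95 mm²) is removed, clipping the outline — 2 connected regions. Overall, the cross-section has 2 separate islands. The nearest boundary edge runs (0.25, -0.26)→(1.39, 0.61); distance from the point to it = 4.95 mm. The point is not inside any of the regions above, so it lies outside the cross-section (4.95 mm from the nearest boundary).

outside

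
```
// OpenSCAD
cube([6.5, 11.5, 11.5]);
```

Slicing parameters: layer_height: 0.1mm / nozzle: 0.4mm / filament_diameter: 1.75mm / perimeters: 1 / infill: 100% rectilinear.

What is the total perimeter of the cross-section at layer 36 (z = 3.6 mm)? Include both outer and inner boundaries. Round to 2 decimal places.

36.00 mm

At z = 3.6 mm: the cube is present — its section is the full 6.5×11.5 rectangle (perimeter 36.00 mm). Overall, the cross-section is a single solid region. Total boundary length (outer) = 36.00 mm.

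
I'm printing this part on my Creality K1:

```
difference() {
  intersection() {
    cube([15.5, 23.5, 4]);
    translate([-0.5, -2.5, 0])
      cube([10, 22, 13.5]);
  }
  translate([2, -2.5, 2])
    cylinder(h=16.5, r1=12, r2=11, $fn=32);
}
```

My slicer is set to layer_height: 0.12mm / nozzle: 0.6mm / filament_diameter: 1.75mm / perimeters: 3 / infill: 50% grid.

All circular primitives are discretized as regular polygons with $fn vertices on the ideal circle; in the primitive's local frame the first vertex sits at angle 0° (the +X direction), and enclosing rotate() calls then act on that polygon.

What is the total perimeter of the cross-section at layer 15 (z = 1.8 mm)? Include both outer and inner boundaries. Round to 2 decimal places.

58.00 mm

At z = 1.8 mm: the 15.5×23.5 cube contributes its full rectangle (perimeter 78.00 mm); the cube at (-0.5, -2.5) is present — its section is the full 10×22 rectangle (perimeter 64.00 mm); Taking the intersection: the 10×22 cube at (-0.5, -2.5) partially overlaps the 15.5×23.5 cube; clipping to the common part keeps 185.25 mm² — boundary = 58.00 mm; the cone at (2, -2.5) is not intersected at this z (z outside [2, 18.5]); Taking the first minus the rest: none of the subtracted shapes is present at this height, so that combined region is unchanged — boundary = 58.00 mm. Overall, the cross-section is a single solid region. Total boundary length (outer) = 58.00 mm.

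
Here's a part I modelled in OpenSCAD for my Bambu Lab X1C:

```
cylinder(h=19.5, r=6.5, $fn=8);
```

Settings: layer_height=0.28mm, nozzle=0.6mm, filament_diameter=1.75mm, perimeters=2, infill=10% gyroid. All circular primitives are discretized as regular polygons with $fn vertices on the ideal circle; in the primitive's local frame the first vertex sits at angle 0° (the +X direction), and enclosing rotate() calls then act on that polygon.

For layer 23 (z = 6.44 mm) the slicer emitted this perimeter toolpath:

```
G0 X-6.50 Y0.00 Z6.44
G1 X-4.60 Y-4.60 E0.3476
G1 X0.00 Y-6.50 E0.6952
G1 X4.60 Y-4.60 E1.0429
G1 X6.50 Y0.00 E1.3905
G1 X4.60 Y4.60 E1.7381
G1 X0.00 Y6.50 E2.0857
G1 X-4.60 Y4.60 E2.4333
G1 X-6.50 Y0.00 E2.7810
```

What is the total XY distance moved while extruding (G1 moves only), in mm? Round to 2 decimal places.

39.82 mm

Sum the Euclidean lengths of each G1 segment: total = 39.82 mm.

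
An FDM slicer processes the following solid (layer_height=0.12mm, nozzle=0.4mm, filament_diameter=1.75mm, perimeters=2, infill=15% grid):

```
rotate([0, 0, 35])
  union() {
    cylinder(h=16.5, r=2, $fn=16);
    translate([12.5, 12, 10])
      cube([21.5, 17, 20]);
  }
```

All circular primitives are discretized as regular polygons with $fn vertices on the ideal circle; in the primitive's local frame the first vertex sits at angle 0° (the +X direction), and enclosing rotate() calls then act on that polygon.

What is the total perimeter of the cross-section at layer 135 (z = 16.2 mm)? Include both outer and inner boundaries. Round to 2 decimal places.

At z = 16.2 mm: the r=2 cylinder gives a regular 16-gon of circumradius 2 (constant along its height) (perimeter = 2·16·2.000·sin(180°/16) = 12.49 mm); the cube at (12.5, 12) (footprint 21.5×17) is included at this height (perimeter 77.00 mm); Merging all regions: the 2 present regions are separate (no shared area or edge), so areas and boundary lengths simply add and each stays a separate island — boundary = 89.49 mm; (rotated 35° about Z; rotation is an isometry so areas/perimeters/island counts are preserved). Overall, the cross-section has 2 separate islands. Total boundary length (outer) = 89.49 mm.

89.49 mm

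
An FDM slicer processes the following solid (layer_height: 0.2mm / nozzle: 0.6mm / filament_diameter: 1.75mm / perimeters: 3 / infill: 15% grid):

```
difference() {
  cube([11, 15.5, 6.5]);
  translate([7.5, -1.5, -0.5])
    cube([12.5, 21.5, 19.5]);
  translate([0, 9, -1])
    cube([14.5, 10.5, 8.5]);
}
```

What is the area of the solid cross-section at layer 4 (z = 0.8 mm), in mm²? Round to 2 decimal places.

At z = 0.8 mm: the cube is present — its section is the full 11×15.5 rectangle (area 170.50 mm²); the cube at (7.5, -1.5) is present — its section is the full 12.5×21.5 rectangle (area 268.75 mm²); the cube at (0, 9) is present — its section is the full 14.5×10.5 rectangle (area 152.25 mm²); Taking the first minus the rest: starting from the 11×15.5 cube (170.50 mm²), the 12.5×21.5 cube at (7.5, -1.5) partially overlaps it — only the 54.25 mm² overlap (of its 268.75 mm²) is removed, clipping the outline; the 14.5×10.5 cube at (0, 9) partially overlaps it — only the 48.75 mm² overlap (of its 152.25 mm²) is removed, clipping the outline — area = 67.50 mm². Overall, the cross-section is a single solid region. Net area = 67.50 mm².

67.50 mm²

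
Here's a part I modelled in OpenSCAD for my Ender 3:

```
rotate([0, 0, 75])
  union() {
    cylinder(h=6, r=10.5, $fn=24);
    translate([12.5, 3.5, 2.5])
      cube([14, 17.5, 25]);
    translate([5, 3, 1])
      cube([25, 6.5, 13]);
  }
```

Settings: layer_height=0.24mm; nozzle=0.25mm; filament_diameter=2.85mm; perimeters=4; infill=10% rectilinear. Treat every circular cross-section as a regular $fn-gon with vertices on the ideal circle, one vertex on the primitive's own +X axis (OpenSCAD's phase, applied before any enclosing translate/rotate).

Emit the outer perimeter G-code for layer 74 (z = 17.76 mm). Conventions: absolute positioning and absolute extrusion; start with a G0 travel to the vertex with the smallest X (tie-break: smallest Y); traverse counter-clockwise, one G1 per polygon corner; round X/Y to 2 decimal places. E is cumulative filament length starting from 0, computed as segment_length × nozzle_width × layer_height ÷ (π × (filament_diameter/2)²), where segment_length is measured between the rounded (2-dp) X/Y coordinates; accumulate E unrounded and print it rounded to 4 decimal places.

G0 X-17.05 Y17.51 Z17.76
G1 X-0.15 Y12.98 E0.1646
G1 X3.48 Y26.50 E0.2962
G1 X-13.43 Y31.03 E0.4609
G1 X-17.05 Y17.51 E0.5925

At z = 17.76 mm: the cylinder is absent (z outside [0, 6]); the cube at (12.5, 3.5) is present — its section is the full 14×17.5 rectangle; the cube at (5, 3) is not intersected at this z (z outside [1, 14]); Merging all regions: only the 14×17.5 cube at (12.5, 3.5) is present, so the union is just that shape — 1 connected region; (whole slice rotated 75° about Z — lengths, areas and connectivity unchanged). The outline is a single polygon with 4 vertices. Extrusion per mm of travel: 0.25 × 0.24 / (π × 1.425²) = 0.009405. Accumulating E over each segment gives final E = 0.5925.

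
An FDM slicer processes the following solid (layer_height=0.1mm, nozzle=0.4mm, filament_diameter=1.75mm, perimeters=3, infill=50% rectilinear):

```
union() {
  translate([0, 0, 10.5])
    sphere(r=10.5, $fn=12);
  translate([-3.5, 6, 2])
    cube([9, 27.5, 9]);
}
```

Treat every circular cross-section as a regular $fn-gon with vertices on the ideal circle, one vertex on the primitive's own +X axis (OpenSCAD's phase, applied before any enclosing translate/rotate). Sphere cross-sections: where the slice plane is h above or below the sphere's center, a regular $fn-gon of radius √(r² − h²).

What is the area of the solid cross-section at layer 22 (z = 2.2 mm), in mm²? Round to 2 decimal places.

At z = 2.2 mm: the r=10.5 sphere slices to a regular 12-gon of circumradius 6.431 (√(r²−h²) with h=8.3 from center) (area = (12/2)·6.431²·sin(360°/12) = 124.08 mm²); the cube at (-3.5, 6) (footprint 9×27.5) is included at this height (area 247.50 mm²); Taking the union: the regions partially overlap — summed areas 371.58 mm² minus the doubly-counted overlap 0.69 mm² gives 370.89 mm² — area = 370.89 mm². Overall, the cross-section is a single solid region. Net area = 370.89 mm².

370.89 mm²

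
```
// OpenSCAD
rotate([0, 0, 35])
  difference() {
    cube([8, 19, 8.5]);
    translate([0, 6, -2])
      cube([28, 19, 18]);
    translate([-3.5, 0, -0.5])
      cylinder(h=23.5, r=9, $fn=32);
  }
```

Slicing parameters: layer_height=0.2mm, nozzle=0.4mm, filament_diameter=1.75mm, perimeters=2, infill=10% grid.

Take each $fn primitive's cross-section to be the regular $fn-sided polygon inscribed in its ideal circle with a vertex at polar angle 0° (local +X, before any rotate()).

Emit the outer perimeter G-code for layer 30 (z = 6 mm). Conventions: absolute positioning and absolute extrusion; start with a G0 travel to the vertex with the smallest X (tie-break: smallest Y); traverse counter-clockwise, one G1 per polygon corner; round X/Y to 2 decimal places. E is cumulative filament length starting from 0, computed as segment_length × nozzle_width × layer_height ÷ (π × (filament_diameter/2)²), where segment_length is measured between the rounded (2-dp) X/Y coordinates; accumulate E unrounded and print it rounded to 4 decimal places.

G0 X-0.85 Y6.73 Z6.00
G1 X0.39 Y6.38 E0.0429
G1 X1.97 Y5.58 E0.1018
G1 X3.36 Y4.49 E0.1605
G1 X4.51 Y3.15 E0.2192
G1 X6.55 Y4.59 E0.3023
G1 X3.11 Y9.50 E0.5017
G1 X-0.85 Y6.73 E0.6624

At z = 6 mm: the cube (footprint 8×19) is included at this height; the cube at (0, 6) (footprint 28×19) is included at this height; the r=9 cylinder at (-3.5, 0) contributes a regular 32-gon of circumradius 9; Taking the first minus the rest: starting from the 8×19 cube, the 28×19 cube at (0, 6) partially overlaps it — only the 104.00 mm² overlap (of its 532.00 mm²) is removed, clipping the outline; the r=9 cylinder at (-3.5, 0) partially overlaps it — only the 28.48 mm² overlap (of its 252.84 mm²) is removed, clipping the outline — 1 connected region; (whole slice rotated 35° about Z — lengths, areas and connectivity unchanged). The outline is a single polygon with 7 vertices. Extrusion per mm of travel: 0.4 × 0.2 / (π × 0.875²) = 0.033260. Accumulating E over each segment gives final E = 0.6624.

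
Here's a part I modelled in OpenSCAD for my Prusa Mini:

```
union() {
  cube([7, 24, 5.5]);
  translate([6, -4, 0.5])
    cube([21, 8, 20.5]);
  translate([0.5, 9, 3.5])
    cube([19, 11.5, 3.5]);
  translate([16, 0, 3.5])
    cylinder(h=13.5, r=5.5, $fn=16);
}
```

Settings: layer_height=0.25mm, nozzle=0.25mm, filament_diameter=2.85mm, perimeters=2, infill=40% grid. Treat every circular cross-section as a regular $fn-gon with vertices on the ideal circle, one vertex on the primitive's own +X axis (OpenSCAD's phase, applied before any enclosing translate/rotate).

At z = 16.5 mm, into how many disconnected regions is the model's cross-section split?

1

At z = 16.5 mm: the cube is not intersected at this z (z outside [0, 5.5]); the cube at (6, -4) is present — its section is the full 21×8 rectangle; the cube at (0.5, 9) does not reach this height (z outside [3.5, 7]); the cylinder at (16, 0): section is a regular 16-gon, circumradius r=5.5; Taking the union: the regions partially overlap (shared area 78.24 mm²), so overlapping operands fuse into one piece — 1 connected region. The result has 1 disconnected region.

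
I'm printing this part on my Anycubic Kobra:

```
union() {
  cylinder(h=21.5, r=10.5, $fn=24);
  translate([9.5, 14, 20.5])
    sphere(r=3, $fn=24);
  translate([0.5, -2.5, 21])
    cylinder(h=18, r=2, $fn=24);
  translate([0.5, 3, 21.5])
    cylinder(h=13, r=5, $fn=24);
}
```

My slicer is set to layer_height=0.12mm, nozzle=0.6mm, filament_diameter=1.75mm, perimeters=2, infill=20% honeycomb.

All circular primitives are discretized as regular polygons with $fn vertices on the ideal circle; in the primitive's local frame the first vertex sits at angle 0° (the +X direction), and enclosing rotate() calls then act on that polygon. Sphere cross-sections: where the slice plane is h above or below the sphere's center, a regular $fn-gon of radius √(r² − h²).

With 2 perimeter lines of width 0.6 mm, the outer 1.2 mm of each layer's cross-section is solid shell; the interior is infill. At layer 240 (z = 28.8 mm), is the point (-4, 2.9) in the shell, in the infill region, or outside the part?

At z = 28.8 mm: the cylinder is not intersected at this z (z outside [0, 21.5]); the sphere at (9.5, 14) is absent (|z−center|=8.300 > r=3); the r=2 cylinder at (0.5, -2.5) contributes a regular 24-gon of circumradius 2; the r=5 cylinder at (0.5, 3) gives a regular 24-gon of circumradius 5 (constant along its height); Combining (union): the regions partially overlap (shared area 3.70 mm²), so overlapping operands fuse into one piece — 1 connected region. Overall, the cross-section is a single solid region. The nearest boundary edge runs (-4.33, 1.71)→(-4.50, 3.00); distance from the point to it = 0.48 mm. The point is inside the cross-section, 0.48 mm from the nearest boundary — within the 1.2 mm shell band (2 × 0.6).

shell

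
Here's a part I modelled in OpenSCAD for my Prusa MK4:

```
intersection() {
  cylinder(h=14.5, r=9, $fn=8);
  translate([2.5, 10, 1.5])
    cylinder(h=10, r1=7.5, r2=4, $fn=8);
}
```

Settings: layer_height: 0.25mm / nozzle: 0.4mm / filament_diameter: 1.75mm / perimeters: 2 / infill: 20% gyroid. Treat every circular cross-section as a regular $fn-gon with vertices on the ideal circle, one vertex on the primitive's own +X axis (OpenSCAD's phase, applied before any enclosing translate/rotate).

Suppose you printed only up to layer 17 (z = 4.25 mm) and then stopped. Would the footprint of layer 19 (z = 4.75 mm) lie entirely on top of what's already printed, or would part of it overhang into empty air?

Compare the two slices. At z = 4.25: the r=9 cylinder gives a regular 8-gon of circumradius 9 (constant along its height) (area = (8/2)·9.000²·sin(360°/8) = 229.10 mm²); the cone at (2.5, 10) contributes a regular 8-gon of circumradius 6.537 (interpolated between r1=7.5 and r2=4 at t=0.275) (area = (8/2)·6.537²·sin(360°/8) = 120.88 mm²); After intersecting: the cone at (2.5, 10) partially overlaps the r=9 cylinder; clipping to the common part keeps 31.79 mm² — area = 31.79 mm². At z = 4.75: the cylinder: section is a regular 8-gon, circumradius r=9 (area = (8/2)·9.000²·sin(360°/8) = 229.10 mm²); the cone at (2.5, 10) (r1=7.5→r2=4) has section circumradius 6.362 here — a regular 8-gon (area = (8/2)·6.362²·sin(360°/8) = 114.50 mm²); After intersecting: the cone at (2.5, 10) partially overlaps the r=9 cylinder; clipping to the common part keeps 29.83 mm² — area = 29.83 mm². Checking containment: the cross-section at z = 4.75 is a subset of the cross-section at z = 4.25.

entirely on top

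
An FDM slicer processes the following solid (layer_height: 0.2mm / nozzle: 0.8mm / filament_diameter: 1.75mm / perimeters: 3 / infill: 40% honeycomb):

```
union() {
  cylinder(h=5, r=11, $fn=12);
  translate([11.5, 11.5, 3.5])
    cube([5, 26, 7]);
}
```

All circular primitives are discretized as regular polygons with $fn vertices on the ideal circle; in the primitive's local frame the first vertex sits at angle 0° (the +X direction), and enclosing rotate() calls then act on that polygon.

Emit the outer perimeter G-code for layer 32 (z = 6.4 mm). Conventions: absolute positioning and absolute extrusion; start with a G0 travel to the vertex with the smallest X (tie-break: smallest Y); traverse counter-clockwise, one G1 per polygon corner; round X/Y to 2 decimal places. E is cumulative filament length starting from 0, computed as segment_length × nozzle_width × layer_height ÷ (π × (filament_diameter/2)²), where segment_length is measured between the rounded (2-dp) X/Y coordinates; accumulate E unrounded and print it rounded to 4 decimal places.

G0 X11.50 Y11.50 Z6.40
G1 X16.50 Y11.50 E0.3326
G1 X16.50 Y37.50 E2.0621
G1 X11.50 Y37.50 E2.3947
G1 X11.50 Y11.50 E4.1243

At z = 6.4 mm: the cylinder does not reach this height (z outside [0, 5]); the 5×26 cube at (11.5, 11.5) contributes its full rectangle; Taking the union: only the 5×26 cube at (11.5, 11.5) is present, so the union is just that shape — 1 connected region. The outline is a single polygon with 4 vertices. Extrusion per mm of travel: 0.8 × 0.2 / (π × 0.875²) = 0.066520. Accumulating E over each segment gives final E = 4.1243.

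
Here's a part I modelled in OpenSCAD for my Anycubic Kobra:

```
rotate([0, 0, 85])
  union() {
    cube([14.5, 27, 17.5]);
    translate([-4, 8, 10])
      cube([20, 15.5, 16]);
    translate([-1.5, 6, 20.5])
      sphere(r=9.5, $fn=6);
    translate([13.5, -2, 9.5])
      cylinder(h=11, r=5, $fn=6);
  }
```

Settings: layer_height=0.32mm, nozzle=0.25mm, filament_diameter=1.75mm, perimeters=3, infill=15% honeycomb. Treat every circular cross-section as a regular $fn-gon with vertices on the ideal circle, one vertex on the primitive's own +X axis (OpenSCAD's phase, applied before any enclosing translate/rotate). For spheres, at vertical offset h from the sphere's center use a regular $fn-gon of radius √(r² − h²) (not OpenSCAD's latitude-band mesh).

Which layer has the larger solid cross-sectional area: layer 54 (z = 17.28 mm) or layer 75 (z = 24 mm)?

Layer 54 (z = 17.28): the cube is present — its section is the full 14.5×27 rectangle (area 391.50 mm²); the cube at (-4, 8) (footprint 20×15.5) is included at this height (area 310.00 mm²); the r=9.5 sphere at (-1.5, 6) slices to a regular 6-gon of circumradius 8.938 (√(r²−h²) with h=3.22 from center) (area = (6/2)·8.938²·sin(360°/6) = 207.54 mm²); the r=5 cylinder at (13.5, -2) contributes a regular 6-gon of circumradius 5 (area = (6/2)·5.000²·sin(360°/6) = 64.95 mm²); Merging all regions: the regions partially overlap — summed areas 973.99 mm² minus the doubly-counted overlap 331.94 mm² gives 642.05 mm² — area = 642.05 mm²; (rotated 85° about Z; rotation is an isometry so areas/perimeters/island counts are preserved). So its area = 642.05 mm². Layer 75 (z = 24): the cube is not intersected at this z (z outside [0, 17.5]); the 20×15.5 cube at (-4, 8) contributes its full rectangle (area 310.00 mm²); the r=9.5 sphere at (-1.5, 6) slices to a regular 6-gon of circumradius 8.832 (√(r²−h²) with h=3.5 from center) (area = (6/2)·8.832²·sin(360°/6) = 202.65 mm²); the cylinder at (13.5, -2) is not intersected at this z (z outside [9.5, 20.5]); Combining (union): the regions partially overlap — summed areas 512.65 mm² minus the doubly-counted overlap 48.27 mm² gives 464.37 mm² — area = 464.37 mm²; (whole slice rotated 85° about Z — lengths, areas and connectivity unchanged). So its area = 464.37 mm². Layer 54 is larger (642.05 vs 464.37 mm²).

layer 54 (z = 17.28 mm)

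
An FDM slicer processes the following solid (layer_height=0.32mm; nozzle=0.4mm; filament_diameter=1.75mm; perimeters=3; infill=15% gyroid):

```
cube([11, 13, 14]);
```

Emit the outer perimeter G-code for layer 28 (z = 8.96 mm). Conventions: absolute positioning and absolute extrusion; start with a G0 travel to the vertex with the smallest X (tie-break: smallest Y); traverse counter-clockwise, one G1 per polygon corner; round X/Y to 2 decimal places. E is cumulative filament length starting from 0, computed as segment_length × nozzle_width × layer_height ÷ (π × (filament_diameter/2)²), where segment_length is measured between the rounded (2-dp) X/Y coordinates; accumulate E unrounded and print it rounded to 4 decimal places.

At z = 8.96 mm: the 11×13 cube contributes its full rectangle. The outline is a single polygon with 4 vertices. Extrusion per mm of travel: 0.4 × 0.32 / (π × 0.875²) = 0.053216. Accumulating E over each segment gives final E = 2.5544.

G0 X0.00 Y0.00 Z8.96
G1 X11.00 Y0.00 E0.5854
G1 X11.00 Y13.00 E1.2772
G1 X0.00 Y13.00 E1.8626
G1 X0.00 Y0.00 E2.5544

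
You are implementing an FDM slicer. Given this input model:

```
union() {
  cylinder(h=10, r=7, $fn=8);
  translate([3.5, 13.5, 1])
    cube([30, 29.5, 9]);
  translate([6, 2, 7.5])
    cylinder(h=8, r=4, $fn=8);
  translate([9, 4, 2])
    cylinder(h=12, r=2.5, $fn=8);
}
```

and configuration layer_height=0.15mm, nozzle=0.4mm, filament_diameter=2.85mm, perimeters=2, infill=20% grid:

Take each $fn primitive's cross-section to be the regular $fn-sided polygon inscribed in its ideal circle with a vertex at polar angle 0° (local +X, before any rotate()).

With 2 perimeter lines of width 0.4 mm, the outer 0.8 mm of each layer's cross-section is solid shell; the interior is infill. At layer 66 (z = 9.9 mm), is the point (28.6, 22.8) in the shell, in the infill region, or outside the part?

At z = 9.9 mm: the r=7 cylinder gives a regular 8-gon of circumradius 7 (constant along its height); the cube at (3.5, 13.5) is present — its section is the full 30×29.5 rectangle; the cylinder at (6, 2): section is a regular 8-gon, circumradius r=4; the r=2.5 cylinder at (9, 4) contributes a regular 8-gon of circumradius 2.5; Combining (union): the regions partially overlap (shared area 31.07 mm²), so overlapping operands fuse into one piece — 2 connected regions. Overall, the cross-section has 2 separate islands. The nearest boundary edge runs (33.50, 43.00)→(33.50, 13.50); distance from the point to it = 4.90 mm. (Shell/infill is judged within the island containing the point — the largest one.) The point is inside the cross-section and 4.90 mm from the nearest boundary — more than the 0.8 mm shell width (2 × 0.4), so it's in the infill interior.

infill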